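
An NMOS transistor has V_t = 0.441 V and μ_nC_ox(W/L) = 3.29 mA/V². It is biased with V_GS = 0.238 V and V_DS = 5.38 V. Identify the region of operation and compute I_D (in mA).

V_GS = 0.238 V < V_t = 0.441 V, so the transistor is in cutoff.

Cutoff; I_D = 0 mA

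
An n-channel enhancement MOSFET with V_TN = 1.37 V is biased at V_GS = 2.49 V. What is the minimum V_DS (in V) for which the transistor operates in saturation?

V_DS,sat = 1.12 V

The boundary between triode and saturation is V_DS = V_GS − V_TN = V_ov.
V_ov = 2.49 − 1.37 = 1.12 V.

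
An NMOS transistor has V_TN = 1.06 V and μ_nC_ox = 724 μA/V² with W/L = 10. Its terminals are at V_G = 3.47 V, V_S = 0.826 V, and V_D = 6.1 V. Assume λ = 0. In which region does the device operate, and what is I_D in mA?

V_GS = V_G − V_S = 3.47 − 0.826 = 2.64 V; V_DS = V_D − V_S = 6.1 − 0.826 = 5.27 V.
k_n = μ_nC_ox · (W/L) = 7.24 mA/V².
V_ov = V_GS − V_TN = 2.64 − 1.06 = 1.58 V.
Since V_DS = 5.27 V ≥ V_ov = 1.58 V, the device is in saturation.
I_D = ½ k_n V_ov² = 0.5 × 7.24 × 1.58² = 9.08 mA.

Saturation; I_D = 9.08 mA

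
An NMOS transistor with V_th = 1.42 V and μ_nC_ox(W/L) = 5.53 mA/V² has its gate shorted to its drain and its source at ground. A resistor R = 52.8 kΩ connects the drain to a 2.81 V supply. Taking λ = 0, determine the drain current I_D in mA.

With gate tied to drain, V_GS = V_DS ≥ V_GS − V_th, so the device is in saturation.
KCL at the drain: ½ k_n (V_GS − V_th)² = (V_DD − V_GS)/R.
Let x = V_GS − 1.42. Then 146 x² + x − 1.39 = 0, giving x = 0.0942 V (positive root), so V_GS = 1.51 V.
I_D = (V_DD − V_GS)/R = (2.81 − 1.51) / 52.8 = 0.0245 mA.

I_D = 0.0245 mA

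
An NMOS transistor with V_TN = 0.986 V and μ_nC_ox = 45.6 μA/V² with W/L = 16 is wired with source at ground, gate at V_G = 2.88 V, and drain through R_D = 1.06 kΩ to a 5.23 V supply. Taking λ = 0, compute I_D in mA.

I_D = 1.31 mA

V_GS = V_G = 2.88 V, so V_ov = 2.88 − 0.986 = 1.89 V.
k_n = μ_nC_ox · (W/L) = 0.7296 mA/V².
Assume saturation: I_D = ½ k_n V_ov² = 0.5 × 0.7296 × 1.89² = 1.31 mA, giving V_DS = V_DD − I_D R_D = 5.23 − 1.31 × 1.06 = 3.84 V.
V_DS = 3.84 V ≥ V_ov = 1.89 V, confirming saturation.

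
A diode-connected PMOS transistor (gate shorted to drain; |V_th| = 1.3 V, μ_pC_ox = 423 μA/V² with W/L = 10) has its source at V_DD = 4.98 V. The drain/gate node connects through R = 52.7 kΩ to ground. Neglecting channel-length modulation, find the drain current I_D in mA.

With gate tied to drain, V_SG = V_SD ≥ V_SG − |V_th|, so the device is in saturation.
k_p = μ_pC_ox · (W/L) = 4.23 mA/V².
KCL at the drain: ½ k_p (V_SG − |V_th|)² = (V_DD − V_SG)/R.
Let x = V_SG − 1.3. Then 111 x² + x − 3.68 = 0, giving x = 0.177 V (positive root), so V_SG = 1.48 V.
I_D = (V_DD − V_SG)/R = (4.98 − 1.48) / 52.7 = 0.0665 mA.

I_D = 0.0665 mA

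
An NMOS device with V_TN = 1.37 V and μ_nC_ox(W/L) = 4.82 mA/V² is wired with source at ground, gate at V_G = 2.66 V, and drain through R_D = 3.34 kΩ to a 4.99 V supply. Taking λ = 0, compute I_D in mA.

I_D = 1.42 mA

V_GS = V_G = 2.66 V, so V_ov = 2.66 − 1.37 = 1.29 V.
Assume saturation: I_D = ½ k_n V_ov² = 0.5 × 4.82 × 1.29² = 4.01 mA, giving V_DS = V_DD − I_D R_D = 4.99 − 4.01 × 3.34 = -8.41 V.
But -8.41 V < V_ov = 1.29 V, so the device is actually in triode.
In triode I_D = k_n[V_ov V_DS − ½ V_DS²] and I_D = (V_DD − V_DS)/R_D. Equating: 8.05 V_DS² − 21.77 V_DS + 4.99 = 0, giving V_DS = 0.253 V (the root below V_ov).
I_D = (4.99 − 0.253) / 3.34 = 1.42 mA.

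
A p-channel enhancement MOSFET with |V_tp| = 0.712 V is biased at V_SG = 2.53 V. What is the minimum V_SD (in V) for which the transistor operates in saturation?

V_SD,sat = 1.82 V

The boundary between triode and saturation is V_SD = V_SG − |V_tp| = V_ov.
V_ov = 2.53 − 0.712 = 1.82 V.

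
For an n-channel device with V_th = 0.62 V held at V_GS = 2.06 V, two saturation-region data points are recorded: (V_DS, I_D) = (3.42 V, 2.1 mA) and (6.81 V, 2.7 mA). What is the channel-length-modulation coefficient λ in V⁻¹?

λ = 0.118 V⁻¹

With V_GS fixed, I_D ∝ (1 + λ V_DS) in saturation, so I_D2/I_D1 = (1 + λ V_DS2)/(1 + λ V_DS1).
2.7/2.1 = 1.286 = (1 + 6.81 λ)/(1 + 3.42 λ).
Solving: λ (I_D1 V_DS2 − I_D2 V_DS1) = I_D2 − I_D1, so λ = (2.7 − 2.1) / (2.1 × 6.81 − 2.7 × 3.42) = 0.6 / 5.07 = 0.118 V⁻¹.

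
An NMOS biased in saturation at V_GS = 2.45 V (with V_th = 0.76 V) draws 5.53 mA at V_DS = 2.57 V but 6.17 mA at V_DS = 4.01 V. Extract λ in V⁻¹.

λ = 0.101 V⁻¹

With V_GS fixed, I_D ∝ (1 + λ V_DS) in saturation, so I_D2/I_D1 = (1 + λ V_DS2)/(1 + λ V_DS1).
6.17/5.53 = 1.116 = (1 + 4.01 λ)/(1 + 2.57 λ).
Solving: λ (I_D1 V_DS2 − I_D2 V_DS1) = I_D2 − I_D1, so λ = (6.17 − 5.53) / (5.53 × 4.01 − 6.17 × 2.57) = 0.64 / 6.32 = 0.101 V⁻¹.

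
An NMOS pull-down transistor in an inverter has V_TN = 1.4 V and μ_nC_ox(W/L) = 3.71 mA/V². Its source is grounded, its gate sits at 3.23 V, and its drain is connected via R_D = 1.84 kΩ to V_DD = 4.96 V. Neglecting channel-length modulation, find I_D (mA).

I_D = 2.47 mA

V_GS = V_G = 3.23 V, so V_ov = 3.23 − 1.4 = 1.83 V.
Assume saturation: I_D = ½ k_n V_ov² = 0.5 × 3.71 × 1.83² = 6.21 mA, giving V_DS = V_DD − I_D R_D = 4.96 − 6.21 × 1.84 = -6.47 V.
But -6.47 V < V_ov = 1.83 V, so the device is actually in triode.
In triode I_D = k_n[V_ov V_DS − ½ V_DS²] and I_D = (V_DD − V_DS)/R_D. Equating: 3.41 V_DS² − 13.49 V_DS + 4.96 = 0, giving V_DS = 0.41 V (the root below V_ov).
I_D = (4.96 − 0.41) / 1.84 = 2.47 mA.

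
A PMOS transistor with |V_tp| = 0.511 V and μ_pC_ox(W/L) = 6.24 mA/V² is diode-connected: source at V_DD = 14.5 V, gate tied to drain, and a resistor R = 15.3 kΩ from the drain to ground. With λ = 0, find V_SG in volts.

V_SG = 1.04 V

With gate tied to drain, V_SG = V_SD ≥ V_SG − |V_tp|, so the device is in saturation.
KCL at the drain: ½ k_p (V_SG − |V_tp|)² = (V_DD − V_SG)/R.
Let x = V_SG − 0.511. Then 47.7 x² + x − 13.99 = 0, giving x = 0.531 V (positive root), so V_SG = 1.04 V.
I_D = (V_DD − V_SG)/R = (14.5 − 1.04) / 15.3 = 0.88 mA.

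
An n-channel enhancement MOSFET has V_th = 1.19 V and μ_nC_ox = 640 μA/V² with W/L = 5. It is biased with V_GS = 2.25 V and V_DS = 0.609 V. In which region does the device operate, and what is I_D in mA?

k_n = μ_nC_ox · (W/L) = 3.2 mA/V².
V_ov = V_GS − V_th = 2.25 − 1.19 = 1.06 V.
Since V_DS = 0.609 V < V_ov = 1.06 V, the device is in the triode region.
I_D = k_n [V_ov · V_DS − ½ V_DS²] = 3.2 × [1.06 × 0.609 − 0.5 × 0.609²] = 1.47 mA.

Triode; I_D = 1.47 mA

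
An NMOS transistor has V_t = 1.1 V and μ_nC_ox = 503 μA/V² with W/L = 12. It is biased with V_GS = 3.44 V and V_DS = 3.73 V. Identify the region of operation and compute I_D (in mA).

Saturation; I_D = 16.5 mA

k_n = μ_nC_ox · (W/L) = 6.036 mA/V².
V_ov = V_GS − V_t = 3.44 − 1.1 = 2.34 V.
Since V_DS = 3.73 V ≥ V_ov = 2.34 V, the device is in saturation.
I_D = ½ k_n V_ov² = 0.5 × 6.036 × 2.34² = 16.5 mA.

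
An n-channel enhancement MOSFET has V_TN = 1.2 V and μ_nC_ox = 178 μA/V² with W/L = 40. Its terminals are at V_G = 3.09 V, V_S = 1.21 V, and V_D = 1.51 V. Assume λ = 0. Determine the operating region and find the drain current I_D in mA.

V_GS = V_G − V_S = 3.09 − 1.21 = 1.88 V; V_DS = V_D − V_S = 1.51 − 1.21 = 0.3 V.
k_n = μ_nC_ox · (W/L) = 7.12 mA/V².
V_ov = V_GS − V_TN = 1.88 − 1.2 = 0.68 V.
Since V_DS = 0.3 V < V_ov = 0.68 V, the device is in the triode region.
I_D = k_n [V_ov · V_DS − ½ V_DS²] = 7.12 × [0.68 × 0.3 − 0.5 × 0.3²] = 1.13 mA.

Triode; I_D = 1.13 mA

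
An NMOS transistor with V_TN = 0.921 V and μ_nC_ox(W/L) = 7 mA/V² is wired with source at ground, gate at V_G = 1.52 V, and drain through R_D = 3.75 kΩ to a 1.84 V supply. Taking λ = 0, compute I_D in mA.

I_D = 0.458 mA

V_GS = V_G = 1.52 V, so V_ov = 1.52 − 0.921 = 0.599 V.
Assume saturation: I_D = ½ k_n V_ov² = 0.5 × 7 × 0.599² = 1.26 mA, giving V_DS = V_DD − I_D R_D = 1.84 − 1.26 × 3.75 = -2.87 V.
But -2.87 V < V_ov = 0.599 V, so the device is actually in triode.
In triode I_D = k_n[V_ov V_DS − ½ V_DS²] and I_D = (V_DD − V_DS)/R_D. Equating: 13.1 V_DS² − 16.72 V_DS + 1.84 = 0, giving V_DS = 0.122 V (the root below V_ov).
I_D = (1.84 − 0.122) / 3.75 = 0.458 mA.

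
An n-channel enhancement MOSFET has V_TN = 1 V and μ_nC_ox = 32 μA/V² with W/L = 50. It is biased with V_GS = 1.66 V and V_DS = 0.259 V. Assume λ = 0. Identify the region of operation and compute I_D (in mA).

Triode; I_D = 0.220 mA

k_n = μ_nC_ox · (W/L) = 1.6 mA/V².
V_ov = V_GS − V_TN = 1.66 − 1 = 0.66 V.
Since V_DS = 0.259 V < V_ov = 0.66 V, the device is in the triode region.
I_D = k_n [V_ov · V_DS − ½ V_DS²] = 1.6 × [0.66 × 0.259 − 0.5 × 0.259²] = 0.22 mA.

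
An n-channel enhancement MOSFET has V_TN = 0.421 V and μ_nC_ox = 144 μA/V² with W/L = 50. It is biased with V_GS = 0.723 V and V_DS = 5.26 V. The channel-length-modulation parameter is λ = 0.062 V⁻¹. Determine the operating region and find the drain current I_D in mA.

k_n = μ_nC_ox · (W/L) = 7.2 mA/V².
V_ov = V_GS − V_TN = 0.723 − 0.421 = 0.302 V.
Since V_DS = 5.26 V ≥ V_ov = 0.302 V, the device is in saturation.
I_D = ½ k_n V_ov² (1 + λ V_DS) = 0.5 × 7.2 × 0.302² × (1 + 0.062 × 5.26) = 0.435 mA.

Saturation; I_D = 0.435 mA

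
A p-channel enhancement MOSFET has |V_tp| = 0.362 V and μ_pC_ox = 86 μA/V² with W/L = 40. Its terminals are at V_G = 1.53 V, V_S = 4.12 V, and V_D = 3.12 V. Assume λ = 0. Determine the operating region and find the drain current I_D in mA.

Triode; I_D = 5.94 mA

V_SG = V_S − V_G = 4.12 − 1.53 = 2.59 V; V_SD = V_S − V_D = 4.12 − 3.12 = 1 V.
k_p = μ_pC_ox · (W/L) = 3.44 mA/V².
V_ov = V_SG − |V_tp| = 2.59 − 0.362 = 2.23 V.
Since V_SD = 1 V < V_ov = 2.23 V, the device is in the triode region.
I_D = k_p [V_ov · V_SD − ½ V_SD²] = 3.44 × [2.23 × 1 − 0.5 × 1²] = 5.94 mA.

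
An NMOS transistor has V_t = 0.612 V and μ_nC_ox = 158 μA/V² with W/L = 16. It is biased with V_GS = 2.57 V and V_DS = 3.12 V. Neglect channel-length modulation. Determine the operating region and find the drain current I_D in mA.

Saturation; I_D = 4.85 mA

k_n = μ_nC_ox · (W/L) = 2.528 mA/V².
V_ov = V_GS − V_t = 2.57 − 0.612 = 1.96 V.
Since V_DS = 3.12 V ≥ V_ov = 1.96 V, the device is in saturation.
I_D = ½ k_n V_ov² = 0.5 × 2.528 × 1.96² = 4.85 mA.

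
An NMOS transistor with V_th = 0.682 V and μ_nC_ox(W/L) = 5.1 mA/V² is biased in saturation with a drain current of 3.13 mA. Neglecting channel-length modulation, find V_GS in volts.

V_GS = 1.79 V

In saturation I_D = ½ k_n (V_GS − V_th)², so V_GS − V_th = √(2 I_D / k_n) = √(2 × 3.13 / 5.1) = 1.11 V.
V_GS = 0.682 + 1.11 = 1.79 V.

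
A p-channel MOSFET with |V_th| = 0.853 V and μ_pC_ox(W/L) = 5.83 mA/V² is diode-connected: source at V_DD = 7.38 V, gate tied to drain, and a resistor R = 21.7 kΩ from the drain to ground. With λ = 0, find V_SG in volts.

With gate tied to drain, V_SG = V_SD ≥ V_SG − |V_th|, so the device is in saturation.
KCL at the drain: ½ k_p (V_SG − |V_th|)² = (V_DD − V_SG)/R.
Let x = V_SG − 0.853. Then 63.3 x² + x − 6.527 = 0, giving x = 0.313 V (positive root), so V_SG = 1.17 V.
I_D = (V_DD − V_SG)/R = (7.38 − 1.17) / 21.7 = 0.286 mA.

V_SG = 1.17 V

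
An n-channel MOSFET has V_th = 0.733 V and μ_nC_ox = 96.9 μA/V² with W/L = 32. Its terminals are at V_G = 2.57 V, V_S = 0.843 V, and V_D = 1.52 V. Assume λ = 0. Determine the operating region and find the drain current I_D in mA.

Triode; I_D = 1.38 mA

V_GS = V_G − V_S = 2.57 − 0.843 = 1.73 V; V_DS = V_D − V_S = 1.52 − 0.843 = 0.677 V.
k_n = μ_nC_ox · (W/L) = 3.101 mA/V².
V_ov = V_GS − V_th = 1.73 − 0.733 = 0.994 V.
Since V_DS = 0.677 V < V_ov = 0.994 V, the device is in the triode region.
I_D = k_n [V_ov · V_DS − ½ V_DS²] = 3.101 × [0.994 × 0.677 − 0.5 × 0.677²] = 1.38 mA.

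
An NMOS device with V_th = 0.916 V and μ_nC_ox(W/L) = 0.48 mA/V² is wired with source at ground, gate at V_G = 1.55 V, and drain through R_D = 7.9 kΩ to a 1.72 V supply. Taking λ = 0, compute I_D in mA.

V_GS = V_G = 1.55 V, so V_ov = 1.55 − 0.916 = 0.634 V.
Assume saturation: I_D = ½ k_n V_ov² = 0.5 × 0.48 × 0.634² = 0.0965 mA, giving V_DS = V_DD − I_D R_D = 1.72 − 0.0965 × 7.9 = 0.958 V.
V_DS = 0.958 V ≥ V_ov = 0.634 V, confirming saturation.

I_D = 0.0965 mA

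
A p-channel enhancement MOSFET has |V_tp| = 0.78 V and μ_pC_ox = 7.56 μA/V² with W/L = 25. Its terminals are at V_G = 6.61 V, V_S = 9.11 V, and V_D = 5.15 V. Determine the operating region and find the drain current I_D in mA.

Saturation; I_D = 0.280 mA

V_SG = V_S − V_G = 9.11 − 6.61 = 2.5 V; V_SD = V_S − V_D = 9.11 − 5.15 = 3.96 V.
k_p = μ_pC_ox · (W/L) = 0.189 mA/V².
V_ov = V_SG − |V_tp| = 2.5 − 0.78 = 1.72 V.
Since V_SD = 3.96 V ≥ V_ov = 1.72 V, the device is in saturation.
I_D = ½ k_p V_ov² = 0.5 × 0.189 × 1.72² = 0.28 mA.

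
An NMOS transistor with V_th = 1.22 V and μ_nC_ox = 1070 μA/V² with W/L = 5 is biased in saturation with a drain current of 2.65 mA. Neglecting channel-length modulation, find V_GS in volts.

V_GS = 2.22 V

k_n = μ_nC_ox · (W/L) = 5.35 mA/V².
In saturation I_D = ½ k_n (V_GS − V_th)², so V_GS − V_th = √(2 I_D / k_n) = √(2 × 2.65 / 5.35) = 0.995 V.
V_GS = 1.22 + 0.995 = 2.22 V.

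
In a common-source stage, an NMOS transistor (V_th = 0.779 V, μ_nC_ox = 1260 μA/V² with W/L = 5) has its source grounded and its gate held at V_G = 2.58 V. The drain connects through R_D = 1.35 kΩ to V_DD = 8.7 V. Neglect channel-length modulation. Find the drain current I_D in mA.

I_D = 5.97 mA

V_GS = V_G = 2.58 V, so V_ov = 2.58 − 0.779 = 1.8 V.
k_n = μ_nC_ox · (W/L) = 6.3 mA/V².
Assume saturation: I_D = ½ k_n V_ov² = 0.5 × 6.3 × 1.8² = 10.2 mA, giving V_DS = V_DD − I_D R_D = 8.7 − 10.2 × 1.35 = -5.09 V.
But -5.09 V < V_ov = 1.8 V, so the device is actually in triode.
In triode I_D = k_n[V_ov V_DS − ½ V_DS²] and I_D = (V_DD − V_DS)/R_D. Equating: 4.25 V_DS² − 16.32 V_DS + 8.7 = 0, giving V_DS = 0.64 V (the root below V_ov).
I_D = (8.7 − 0.64) / 1.35 = 5.97 mA.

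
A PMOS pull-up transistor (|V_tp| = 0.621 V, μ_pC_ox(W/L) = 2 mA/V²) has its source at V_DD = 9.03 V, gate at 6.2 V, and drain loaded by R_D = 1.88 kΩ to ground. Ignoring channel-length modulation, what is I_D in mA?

I_D = 4.10 mA

V_SG = V_DD − V_G = 9.03 − 6.2 = 2.83 V, so V_ov = 2.83 − 0.621 = 2.21 V.
Assume saturation: I_D = ½ k_p V_ov² = 0.5 × 2 × 2.21² = 4.88 mA, giving V_SD = V_DD − I_D R_D = 9.03 − 4.88 × 1.88 = -0.144 V.
But -0.144 V < V_ov = 2.21 V, so the device is actually in triode.
In triode I_D = k_p[V_ov V_SD − ½ V_SD²] and I_D = (V_DD − V_SD)/R_D. Equating: 1.88 V_SD² − 9.306 V_SD + 9.03 = 0, giving V_SD = 1.33 V (the root below V_ov).
I_D = (9.03 − 1.33) / 1.88 = 4.1 mA.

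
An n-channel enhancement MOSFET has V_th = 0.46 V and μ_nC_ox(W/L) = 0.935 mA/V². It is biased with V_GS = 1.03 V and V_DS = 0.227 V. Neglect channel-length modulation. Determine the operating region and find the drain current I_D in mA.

V_ov = V_GS − V_th = 1.03 − 0.46 = 0.57 V.
Since V_DS = 0.227 V < V_ov = 0.57 V, the device is in the triode region.
I_D = k_n [V_ov · V_DS − ½ V_DS²] = 0.935 × [0.57 × 0.227 − 0.5 × 0.227²] = 0.0969 mA.

Triode; I_D = 0.0969 mA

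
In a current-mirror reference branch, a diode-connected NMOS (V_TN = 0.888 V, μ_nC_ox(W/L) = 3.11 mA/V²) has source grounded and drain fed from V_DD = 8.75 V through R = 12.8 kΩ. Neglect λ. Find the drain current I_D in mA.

I_D = 0.567 mA

With gate tied to drain, V_GS = V_DS ≥ V_GS − V_TN, so the device is in saturation.
KCL at the drain: ½ k_n (V_GS − V_TN)² = (V_DD − V_GS)/R.
Let x = V_GS − 0.888. Then 19.9 x² + x − 7.862 = 0, giving x = 0.604 V (positive root), so V_GS = 1.49 V.
I_D = (V_DD − V_GS)/R = (8.75 − 1.49) / 12.8 = 0.567 mA.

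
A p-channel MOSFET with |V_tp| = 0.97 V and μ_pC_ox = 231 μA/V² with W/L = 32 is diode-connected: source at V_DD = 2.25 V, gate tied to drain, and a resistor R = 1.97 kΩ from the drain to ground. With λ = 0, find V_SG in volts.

With gate tied to drain, V_SG = V_SD ≥ V_SG − |V_tp|, so the device is in saturation.
k_p = μ_pC_ox · (W/L) = 7.392 mA/V².
KCL at the drain: ½ k_p (V_SG − |V_tp|)² = (V_DD − V_SG)/R.
Let x = V_SG − 0.97. Then 7.28 x² + x − 1.28 = 0, giving x = 0.356 V (positive root), so V_SG = 1.33 V.
I_D = (V_DD − V_SG)/R = (2.25 − 1.33) / 1.97 = 0.469 mA.

V_SG = 1.33 V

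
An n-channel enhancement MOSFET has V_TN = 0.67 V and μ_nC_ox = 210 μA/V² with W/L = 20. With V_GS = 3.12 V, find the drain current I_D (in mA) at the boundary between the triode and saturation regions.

I_D = 12.6 mA

At the boundary V_DS = V_ov = V_GS − V_TN = 3.12 − 0.67 = 2.45 V.
k_n = μ_nC_ox · (W/L) = 4.2 mA/V².
I_D = ½ k_n V_ov² = 0.5 × 4.2 × 2.45² = 12.6 mA.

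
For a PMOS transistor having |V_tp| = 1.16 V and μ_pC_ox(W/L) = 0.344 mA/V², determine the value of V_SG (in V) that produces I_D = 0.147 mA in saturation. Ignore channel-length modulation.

In saturation I_D = ½ k_p (V_SG − |V_tp|)², so V_SG − |V_tp| = √(2 I_D / k_p) = √(2 × 0.147 / 0.344) = 0.924 V.
V_SG = 1.16 + 0.924 = 2.08 V.

V_SG = 2.08 V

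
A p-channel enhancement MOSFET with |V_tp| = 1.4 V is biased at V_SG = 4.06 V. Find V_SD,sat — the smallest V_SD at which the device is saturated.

V_SD,sat = 2.66 V

The boundary between triode and saturation is V_SD = V_SG − |V_tp| = V_ov.
V_ov = 4.06 − 1.4 = 2.66 V.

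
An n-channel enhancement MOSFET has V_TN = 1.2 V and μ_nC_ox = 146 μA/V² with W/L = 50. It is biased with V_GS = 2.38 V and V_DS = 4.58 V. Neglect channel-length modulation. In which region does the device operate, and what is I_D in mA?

k_n = μ_nC_ox · (W/L) = 7.3 mA/V².
V_ov = V_GS − V_TN = 2.38 − 1.2 = 1.18 V.
Since V_DS = 4.58 V ≥ V_ov = 1.18 V, the device is in saturation.
I_D = ½ k_n V_ov² = 0.5 × 7.3 × 1.18² = 5.08 mA.

Saturation; I_D = 5.08 mA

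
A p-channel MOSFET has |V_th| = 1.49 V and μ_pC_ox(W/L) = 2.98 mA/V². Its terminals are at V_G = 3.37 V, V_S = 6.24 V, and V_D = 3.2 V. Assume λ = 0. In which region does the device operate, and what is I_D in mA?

V_SG = V_S − V_G = 6.24 − 3.37 = 2.87 V; V_SD = V_S − V_D = 6.24 − 3.2 = 3.04 V.
V_ov = V_SG − |V_th| = 2.87 − 1.49 = 1.38 V.
Since V_SD = 3.04 V ≥ V_ov = 1.38 V, the device is in saturation.
I_D = ½ k_p V_ov² = 0.5 × 2.98 × 1.38² = 2.84 mA.

Saturation; I_D = 2.84 mA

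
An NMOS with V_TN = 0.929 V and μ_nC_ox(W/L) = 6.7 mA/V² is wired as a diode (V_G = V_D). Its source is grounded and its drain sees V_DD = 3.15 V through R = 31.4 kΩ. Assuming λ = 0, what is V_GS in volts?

With gate tied to drain, V_GS = V_DS ≥ V_GS − V_TN, so the device is in saturation.
KCL at the drain: ½ k_n (V_GS − V_TN)² = (V_DD − V_GS)/R.
Let x = V_GS − 0.929. Then 105 x² + x − 2.221 = 0, giving x = 0.141 V (positive root), so V_GS = 1.07 V.
I_D = (V_DD − V_GS)/R = (3.15 − 1.07) / 31.4 = 0.0663 mA.

V_GS = 1.07 V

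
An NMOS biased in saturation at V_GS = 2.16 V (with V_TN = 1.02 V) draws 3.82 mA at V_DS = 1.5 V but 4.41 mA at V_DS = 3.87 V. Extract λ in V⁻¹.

With V_GS fixed, I_D ∝ (1 + λ V_DS) in saturation, so I_D2/I_D1 = (1 + λ V_DS2)/(1 + λ V_DS1).
4.41/3.82 = 1.154 = (1 + 3.87 λ)/(1 + 1.5 λ).
Solving: λ (I_D1 V_DS2 − I_D2 V_DS1) = I_D2 − I_D1, so λ = (4.41 − 3.82) / (3.82 × 3.87 − 4.41 × 1.5) = 0.59 / 8.17 = 0.0722 V⁻¹.

λ = 0.0722 V⁻¹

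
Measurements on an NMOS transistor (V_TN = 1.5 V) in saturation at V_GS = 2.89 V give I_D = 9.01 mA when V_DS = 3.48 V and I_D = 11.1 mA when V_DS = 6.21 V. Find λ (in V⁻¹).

With V_GS fixed, I_D ∝ (1 + λ V_DS) in saturation, so I_D2/I_D1 = (1 + λ V_DS2)/(1 + λ V_DS1).
11.1/9.01 = 1.232 = (1 + 6.21 λ)/(1 + 3.48 λ).
Solving: λ (I_D1 V_DS2 − I_D2 V_DS1) = I_D2 − I_D1, so λ = (11.1 − 9.01) / (9.01 × 6.21 − 11.1 × 3.48) = 2.09 / 17.3 = 0.121 V⁻¹.

λ = 0.121 V⁻¹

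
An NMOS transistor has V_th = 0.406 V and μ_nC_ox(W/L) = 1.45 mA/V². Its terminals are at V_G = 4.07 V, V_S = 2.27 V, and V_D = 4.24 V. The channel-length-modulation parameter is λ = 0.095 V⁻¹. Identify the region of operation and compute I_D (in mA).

V_GS = V_G − V_S = 4.07 − 2.27 = 1.8 V; V_DS = V_D − V_S = 4.24 − 2.27 = 1.97 V.
V_ov = V_GS − V_th = 1.8 − 0.406 = 1.39 V.
Since V_DS = 1.97 V ≥ V_ov = 1.39 V, the device is in saturation.
I_D = ½ k_n V_ov² (1 + λ V_DS) = 0.5 × 1.45 × 1.39² × (1 + 0.095 × 1.97) = 1.67 mA.

Saturation; I_D = 1.67 mA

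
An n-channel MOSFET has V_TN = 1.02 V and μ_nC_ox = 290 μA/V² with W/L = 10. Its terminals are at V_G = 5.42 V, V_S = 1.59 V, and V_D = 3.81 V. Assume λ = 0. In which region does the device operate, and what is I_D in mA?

V_GS = V_G − V_S = 5.42 − 1.59 = 3.83 V; V_DS = V_D − V_S = 3.81 − 1.59 = 2.22 V.
k_n = μ_nC_ox · (W/L) = 2.9 mA/V².
V_ov = V_GS − V_TN = 3.83 − 1.02 = 2.81 V.
Since V_DS = 2.22 V < V_ov = 2.81 V, the device is in the triode region.
I_D = k_n [V_ov · V_DS − ½ V_DS²] = 2.9 × [2.81 × 2.22 − 0.5 × 2.22²] = 10.9 mA.

Triode; I_D = 10.9 mA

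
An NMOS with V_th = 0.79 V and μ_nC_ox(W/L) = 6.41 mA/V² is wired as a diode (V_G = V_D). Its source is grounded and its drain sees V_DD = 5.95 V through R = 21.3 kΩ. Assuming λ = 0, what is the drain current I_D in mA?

With gate tied to drain, V_GS = V_DS ≥ V_GS − V_th, so the device is in saturation.
KCL at the drain: ½ k_n (V_GS − V_th)² = (V_DD − V_GS)/R.
Let x = V_GS − 0.79. Then 68.3 x² + x − 5.16 = 0, giving x = 0.268 V (positive root), so V_GS = 1.06 V.
I_D = (V_DD − V_GS)/R = (5.95 − 1.06) / 21.3 = 0.23 mA.

I_D = 0.230 mA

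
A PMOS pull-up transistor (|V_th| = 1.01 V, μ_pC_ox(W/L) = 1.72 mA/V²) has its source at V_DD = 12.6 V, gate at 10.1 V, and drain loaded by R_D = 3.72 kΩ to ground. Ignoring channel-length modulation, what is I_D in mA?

V_SG = V_DD − V_G = 12.6 − 10.1 = 2.5 V, so V_ov = 2.5 − 1.01 = 1.49 V.
Assume saturation: I_D = ½ k_p V_ov² = 0.5 × 1.72 × 1.49² = 1.91 mA, giving V_SD = V_DD − I_D R_D = 12.6 − 1.91 × 3.72 = 5.5 V.
V_SD = 5.5 V ≥ V_ov = 1.49 V, confirming saturation.

I_D = 1.91 mA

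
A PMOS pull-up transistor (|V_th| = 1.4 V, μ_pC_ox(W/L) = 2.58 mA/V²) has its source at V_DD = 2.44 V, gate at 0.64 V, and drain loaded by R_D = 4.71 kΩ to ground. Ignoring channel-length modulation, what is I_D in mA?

I_D = 0.206 mA

V_SG = V_DD − V_G = 2.44 − 0.64 = 1.8 V, so V_ov = 1.8 − 1.4 = 0.4 V.
Assume saturation: I_D = ½ k_p V_ov² = 0.5 × 2.58 × 0.4² = 0.206 mA, giving V_SD = V_DD − I_D R_D = 2.44 − 0.206 × 4.71 = 1.47 V.
V_SD = 1.47 V ≥ V_ov = 0.4 V, confirming saturation.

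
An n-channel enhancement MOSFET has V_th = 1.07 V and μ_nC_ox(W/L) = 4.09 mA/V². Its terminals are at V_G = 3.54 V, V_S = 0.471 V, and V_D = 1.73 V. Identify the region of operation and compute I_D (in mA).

V_GS = V_G − V_S = 3.54 − 0.471 = 3.07 V; V_DS = V_D − V_S = 1.73 − 0.471 = 1.26 V.
V_ov = V_GS − V_th = 3.07 − 1.07 = 2 V.
Since V_DS = 1.26 V < V_ov = 2 V, the device is in the triode region.
I_D = k_n [V_ov · V_DS − ½ V_DS²] = 4.09 × [2 × 1.26 − 0.5 × 1.26²] = 7.05 mA.

Triode; I_D = 7.05 mA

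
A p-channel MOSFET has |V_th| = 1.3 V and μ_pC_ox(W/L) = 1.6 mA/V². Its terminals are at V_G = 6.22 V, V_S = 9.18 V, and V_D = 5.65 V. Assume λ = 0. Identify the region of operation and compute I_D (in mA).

V_SG = V_S − V_G = 9.18 − 6.22 = 2.96 V; V_SD = V_S − V_D = 9.18 − 5.65 = 3.53 V.
V_ov = V_SG − |V_th| = 2.96 − 1.3 = 1.66 V.
Since V_SD = 3.53 V ≥ V_ov = 1.66 V, the device is in saturation.
I_D = ½ k_p V_ov² = 0.5 × 1.6 × 1.66² = 2.2 mA.

Saturation; I_D = 2.20 mA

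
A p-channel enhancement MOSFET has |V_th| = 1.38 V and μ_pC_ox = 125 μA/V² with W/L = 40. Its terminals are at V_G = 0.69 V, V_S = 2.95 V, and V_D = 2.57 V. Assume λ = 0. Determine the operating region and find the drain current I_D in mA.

V_SG = V_S − V_G = 2.95 − 0.69 = 2.26 V; V_SD = V_S − V_D = 2.95 − 2.57 = 0.38 V.
k_p = μ_pC_ox · (W/L) = 5 mA/V².
V_ov = V_SG − |V_th| = 2.26 − 1.38 = 0.88 V.
Since V_SD = 0.38 V < V_ov = 0.88 V, the device is in the triode region.
I_D = k_p [V_ov · V_SD − ½ V_SD²] = 5 × [0.88 × 0.38 − 0.5 × 0.38²] = 1.31 mA.

Triode; I_D = 1.31 mA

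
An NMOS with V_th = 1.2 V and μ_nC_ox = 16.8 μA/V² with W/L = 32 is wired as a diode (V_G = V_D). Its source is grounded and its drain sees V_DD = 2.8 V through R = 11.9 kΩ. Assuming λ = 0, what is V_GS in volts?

V_GS = 1.77 V

With gate tied to drain, V_GS = V_DS ≥ V_GS − V_th, so the device is in saturation.
k_n = μ_nC_ox · (W/L) = 0.5376 mA/V².
KCL at the drain: ½ k_n (V_GS − V_th)² = (V_DD − V_GS)/R.
Let x = V_GS − 1.2. Then 3.2 x² + x − 1.6 = 0, giving x = 0.568 V (positive root), so V_GS = 1.77 V.
I_D = (V_DD − V_GS)/R = (2.8 − 1.77) / 11.9 = 0.0867 mA.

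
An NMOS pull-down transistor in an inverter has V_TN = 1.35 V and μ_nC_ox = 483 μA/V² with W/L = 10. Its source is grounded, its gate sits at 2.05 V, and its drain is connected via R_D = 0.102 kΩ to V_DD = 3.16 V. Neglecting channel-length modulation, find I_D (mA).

I_D = 1.18 mA

V_GS = V_G = 2.05 V, so V_ov = 2.05 − 1.35 = 0.7 V.
k_n = μ_nC_ox · (W/L) = 4.83 mA/V².
Assume saturation: I_D = ½ k_n V_ov² = 0.5 × 4.83 × 0.7² = 1.18 mA, giving V_DS = V_DD − I_D R_D = 3.16 − 1.18 × 0.102 = 3.04 V.
V_DS = 3.04 V ≥ V_ov = 0.7 V, confirming saturation.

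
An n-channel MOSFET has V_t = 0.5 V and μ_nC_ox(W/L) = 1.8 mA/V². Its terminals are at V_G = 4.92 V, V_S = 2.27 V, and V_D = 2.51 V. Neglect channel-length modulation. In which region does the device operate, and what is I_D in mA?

Triode; I_D = 0.877 mA

V_GS = V_G − V_S = 4.92 − 2.27 = 2.65 V; V_DS = V_D − V_S = 2.51 − 2.27 = 0.24 V.
V_ov = V_GS − V_t = 2.65 − 0.5 = 2.15 V.
Since V_DS = 0.24 V < V_ov = 2.15 V, the device is in the triode region.
I_D = k_n [V_ov · V_DS − ½ V_DS²] = 1.8 × [2.15 × 0.24 − 0.5 × 0.24²] = 0.877 mA.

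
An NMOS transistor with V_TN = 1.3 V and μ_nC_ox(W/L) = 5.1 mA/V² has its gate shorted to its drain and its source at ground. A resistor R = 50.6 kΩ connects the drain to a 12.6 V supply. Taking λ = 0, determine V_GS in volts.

With gate tied to drain, V_GS = V_DS ≥ V_GS − V_TN, so the device is in saturation.
KCL at the drain: ½ k_n (V_GS − V_TN)² = (V_DD − V_GS)/R.
Let x = V_GS − 1.3. Then 129 x² + x − 11.3 = 0, giving x = 0.292 V (positive root), so V_GS = 1.59 V.
I_D = (V_DD − V_GS)/R = (12.6 − 1.59) / 50.6 = 0.218 mA.

V_GS = 1.59 V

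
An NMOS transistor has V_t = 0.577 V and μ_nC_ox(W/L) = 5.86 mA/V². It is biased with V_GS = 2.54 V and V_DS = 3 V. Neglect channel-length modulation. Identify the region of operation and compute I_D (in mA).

Saturation; I_D = 11.3 mA

V_ov = V_GS − V_t = 2.54 − 0.577 = 1.96 V.
Since V_DS = 3 V ≥ V_ov = 1.96 V, the device is in saturation.
I_D = ½ k_n V_ov² = 0.5 × 5.86 × 1.96² = 11.3 mA.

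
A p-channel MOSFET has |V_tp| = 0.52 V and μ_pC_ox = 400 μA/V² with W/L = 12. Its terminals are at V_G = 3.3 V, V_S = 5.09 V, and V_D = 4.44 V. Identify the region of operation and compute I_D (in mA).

Triode; I_D = 2.95 mA

V_SG = V_S − V_G = 5.09 − 3.3 = 1.79 V; V_SD = V_S − V_D = 5.09 − 4.44 = 0.65 V.
k_p = μ_pC_ox · (W/L) = 4.8 mA/V².
V_ov = V_SG − |V_tp| = 1.79 − 0.52 = 1.27 V.
Since V_SD = 0.65 V < V_ov = 1.27 V, the device is in the triode region.
I_D = k_p [V_ov · V_SD − ½ V_SD²] = 4.8 × [1.27 × 0.65 − 0.5 × 0.65²] = 2.95 mA.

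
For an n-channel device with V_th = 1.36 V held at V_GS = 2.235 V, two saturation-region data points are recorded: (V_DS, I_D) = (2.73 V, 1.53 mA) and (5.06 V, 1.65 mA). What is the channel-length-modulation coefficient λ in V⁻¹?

With V_GS fixed, I_D ∝ (1 + λ V_DS) in saturation, so I_D2/I_D1 = (1 + λ V_DS2)/(1 + λ V_DS1).
1.65/1.53 = 1.078 = (1 + 5.06 λ)/(1 + 2.73 λ).
Solving: λ (I_D1 V_DS2 − I_D2 V_DS1) = I_D2 − I_D1, so λ = (1.65 − 1.53) / (1.53 × 5.06 − 1.65 × 2.73) = 0.12 / 3.24 = 0.0371 V⁻¹.

λ = 0.0371 V⁻¹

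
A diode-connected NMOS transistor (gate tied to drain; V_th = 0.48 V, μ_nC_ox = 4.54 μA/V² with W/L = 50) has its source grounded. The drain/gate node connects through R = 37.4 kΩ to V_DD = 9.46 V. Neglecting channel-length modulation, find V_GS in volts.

With gate tied to drain, V_GS = V_DS ≥ V_GS − V_th, so the device is in saturation.
k_n = μ_nC_ox · (W/L) = 0.227 mA/V².
KCL at the drain: ½ k_n (V_GS − V_th)² = (V_DD − V_GS)/R.
Let x = V_GS − 0.48. Then 4.24 x² + x − 8.98 = 0, giving x = 1.34 V (positive root), so V_GS = 1.82 V.
I_D = (V_DD − V_GS)/R = (9.46 − 1.82) / 37.4 = 0.204 mA.

V_GS = 1.82 V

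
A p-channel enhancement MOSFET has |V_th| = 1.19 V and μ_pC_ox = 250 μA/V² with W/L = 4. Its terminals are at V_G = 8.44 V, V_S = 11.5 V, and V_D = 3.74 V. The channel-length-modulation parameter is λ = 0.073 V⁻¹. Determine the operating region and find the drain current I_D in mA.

Saturation; I_D = 2.74 mA

V_SG = V_S − V_G = 11.5 − 8.44 = 3.06 V; V_SD = V_S − V_D = 11.5 − 3.74 = 7.76 V.
k_p = μ_pC_ox · (W/L) = 1 mA/V².
V_ov = V_SG − |V_th| = 3.06 − 1.19 = 1.87 V.
Since V_SD = 7.76 V ≥ V_ov = 1.87 V, the device is in saturation.
I_D = ½ k_p V_ov² (1 + λ V_SD) = 0.5 × 1 × 1.87² × (1 + 0.073 × 7.76) = 2.74 mA.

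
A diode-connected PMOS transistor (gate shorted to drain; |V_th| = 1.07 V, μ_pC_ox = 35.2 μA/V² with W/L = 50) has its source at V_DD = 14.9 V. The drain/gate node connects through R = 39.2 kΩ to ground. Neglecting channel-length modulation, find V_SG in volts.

With gate tied to drain, V_SG = V_SD ≥ V_SG − |V_th|, so the device is in saturation.
k_p = μ_pC_ox · (W/L) = 1.76 mA/V².
KCL at the drain: ½ k_p (V_SG − |V_th|)² = (V_DD − V_SG)/R.
Let x = V_SG − 1.07. Then 34.5 x² + x − 13.83 = 0, giving x = 0.619 V (positive root), so V_SG = 1.69 V.
I_D = (V_DD − V_SG)/R = (14.9 − 1.69) / 39.2 = 0.337 mA.

V_SG = 1.69 V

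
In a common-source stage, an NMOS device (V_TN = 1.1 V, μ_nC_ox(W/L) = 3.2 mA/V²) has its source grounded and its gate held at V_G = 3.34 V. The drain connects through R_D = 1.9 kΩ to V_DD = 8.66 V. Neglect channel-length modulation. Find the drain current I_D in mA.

I_D = 4.19 mA

V_GS = V_G = 3.34 V, so V_ov = 3.34 − 1.1 = 2.24 V.
Assume saturation: I_D = ½ k_n V_ov² = 0.5 × 3.2 × 2.24² = 8.03 mA, giving V_DS = V_DD − I_D R_D = 8.66 − 8.03 × 1.9 = -6.59 V.
But -6.59 V < V_ov = 2.24 V, so the device is actually in triode.
In triode I_D = k_n[V_ov V_DS − ½ V_DS²] and I_D = (V_DD − V_DS)/R_D. Equating: 3.04 V_DS² − 14.62 V_DS + 8.66 = 0, giving V_DS = 0.692 V (the root below V_ov).
I_D = (8.66 − 0.692) / 1.9 = 4.19 mA.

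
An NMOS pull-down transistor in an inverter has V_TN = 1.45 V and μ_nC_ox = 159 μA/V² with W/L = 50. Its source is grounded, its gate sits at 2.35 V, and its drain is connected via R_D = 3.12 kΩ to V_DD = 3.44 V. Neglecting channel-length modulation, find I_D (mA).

V_GS = V_G = 2.35 V, so V_ov = 2.35 − 1.45 = 0.9 V.
k_n = μ_nC_ox · (W/L) = 7.95 mA/V².
Assume saturation: I_D = ½ k_n V_ov² = 0.5 × 7.95 × 0.9² = 3.22 mA, giving V_DS = V_DD − I_D R_D = 3.44 − 3.22 × 3.12 = -6.61 V.
But -6.61 V < V_ov = 0.9 V, so the device is actually in triode.
In triode I_D = k_n[V_ov V_DS − ½ V_DS²] and I_D = (V_DD − V_DS)/R_D. Equating: 12.4 V_DS² − 23.32 V_DS + 3.44 = 0, giving V_DS = 0.161 V (the root below V_ov).
I_D = (3.44 − 0.161) / 3.12 = 1.05 mA.

I_D = 1.05 mA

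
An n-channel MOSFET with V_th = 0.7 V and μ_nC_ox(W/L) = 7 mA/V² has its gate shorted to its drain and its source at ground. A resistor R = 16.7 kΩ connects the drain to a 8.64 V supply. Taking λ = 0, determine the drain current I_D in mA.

With gate tied to drain, V_GS = V_DS ≥ V_GS − V_th, so the device is in saturation.
KCL at the drain: ½ k_n (V_GS − V_th)² = (V_DD − V_GS)/R.
Let x = V_GS − 0.7. Then 58.4 x² + x − 7.94 = 0, giving x = 0.36 V (positive root), so V_GS = 1.06 V.
I_D = (V_DD − V_GS)/R = (8.64 − 1.06) / 16.7 = 0.454 mA.

I_D = 0.454 mA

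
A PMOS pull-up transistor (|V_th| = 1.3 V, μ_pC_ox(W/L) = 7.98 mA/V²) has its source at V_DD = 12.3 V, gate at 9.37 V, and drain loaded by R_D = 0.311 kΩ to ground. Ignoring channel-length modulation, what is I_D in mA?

V_SG = V_DD − V_G = 12.3 − 9.37 = 2.93 V, so V_ov = 2.93 − 1.3 = 1.63 V.
Assume saturation: I_D = ½ k_p V_ov² = 0.5 × 7.98 × 1.63² = 10.6 mA, giving V_SD = V_DD − I_D R_D = 12.3 − 10.6 × 0.311 = 9 V.
V_SD = 9 V ≥ V_ov = 1.63 V, confirming saturation.

I_D = 10.6 mA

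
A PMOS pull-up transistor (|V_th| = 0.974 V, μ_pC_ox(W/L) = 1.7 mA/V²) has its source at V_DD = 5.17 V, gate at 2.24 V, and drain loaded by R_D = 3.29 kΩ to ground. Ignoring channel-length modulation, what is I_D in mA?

V_SG = V_DD − V_G = 5.17 − 2.24 = 2.93 V, so V_ov = 2.93 − 0.974 = 1.96 V.
Assume saturation: I_D = ½ k_p V_ov² = 0.5 × 1.7 × 1.96² = 3.25 mA, giving V_SD = V_DD − I_D R_D = 5.17 − 3.25 × 3.29 = -5.53 V.
But -5.53 V < V_ov = 1.96 V, so the device is actually in triode.
In triode I_D = k_p[V_ov V_SD − ½ V_SD²] and I_D = (V_DD − V_SD)/R_D. Equating: 2.8 V_SD² − 11.94 V_SD + 5.17 = 0, giving V_SD = 0.489 V (the root below V_ov).
I_D = (5.17 − 0.489) / 3.29 = 1.42 mA.

I_D = 1.42 mA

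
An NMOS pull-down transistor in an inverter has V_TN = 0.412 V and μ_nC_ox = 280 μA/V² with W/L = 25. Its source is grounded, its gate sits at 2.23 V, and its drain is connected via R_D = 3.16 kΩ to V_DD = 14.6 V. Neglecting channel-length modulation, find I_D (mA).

I_D = 4.49 mA

V_GS = V_G = 2.23 V, so V_ov = 2.23 − 0.412 = 1.82 V.
k_n = μ_nC_ox · (W/L) = 7 mA/V².
Assume saturation: I_D = ½ k_n V_ov² = 0.5 × 7 × 1.82² = 11.6 mA, giving V_DS = V_DD − I_D R_D = 14.6 − 11.6 × 3.16 = -22 V.
But -22 V < V_ov = 1.82 V, so the device is actually in triode.
In triode I_D = k_n[V_ov V_DS − ½ V_DS²] and I_D = (V_DD − V_DS)/R_D. Equating: 11.1 V_DS² − 41.21 V_DS + 14.6 = 0, giving V_DS = 0.396 V (the root below V_ov).
I_D = (14.6 − 0.396) / 3.16 = 4.49 mA.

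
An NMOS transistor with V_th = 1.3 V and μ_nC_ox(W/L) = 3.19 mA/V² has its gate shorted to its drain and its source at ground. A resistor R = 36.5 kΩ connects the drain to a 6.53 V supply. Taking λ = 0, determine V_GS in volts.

V_GS = 1.59 V

With gate tied to drain, V_GS = V_DS ≥ V_GS − V_th, so the device is in saturation.
KCL at the drain: ½ k_n (V_GS − V_th)² = (V_DD − V_GS)/R.
Let x = V_GS − 1.3. Then 58.2 x² + x − 5.23 = 0, giving x = 0.291 V (positive root), so V_GS = 1.59 V.
I_D = (V_DD − V_GS)/R = (6.53 − 1.59) / 36.5 = 0.135 mA.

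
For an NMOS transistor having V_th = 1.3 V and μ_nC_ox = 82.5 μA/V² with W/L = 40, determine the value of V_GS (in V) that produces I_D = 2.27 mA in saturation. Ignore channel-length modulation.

k_n = μ_nC_ox · (W/L) = 3.3 mA/V².
In saturation I_D = ½ k_n (V_GS − V_th)², so V_GS − V_th = √(2 I_D / k_n) = √(2 × 2.27 / 3.3) = 1.17 V.
V_GS = 1.3 + 1.17 = 2.47 V.

V_GS = 2.47 V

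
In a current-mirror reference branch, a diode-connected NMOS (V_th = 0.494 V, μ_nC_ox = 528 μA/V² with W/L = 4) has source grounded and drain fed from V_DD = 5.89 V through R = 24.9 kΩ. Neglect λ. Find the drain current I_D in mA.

With gate tied to drain, V_GS = V_DS ≥ V_GS − V_th, so the device is in saturation.
k_n = μ_nC_ox · (W/L) = 2.112 mA/V².
KCL at the drain: ½ k_n (V_GS − V_th)² = (V_DD − V_GS)/R.
Let x = V_GS − 0.494. Then 26.3 x² + x − 5.396 = 0, giving x = 0.434 V (positive root), so V_GS = 0.928 V.
I_D = (V_DD − V_GS)/R = (5.89 − 0.928) / 24.9 = 0.199 mA.

I_D = 0.199 mA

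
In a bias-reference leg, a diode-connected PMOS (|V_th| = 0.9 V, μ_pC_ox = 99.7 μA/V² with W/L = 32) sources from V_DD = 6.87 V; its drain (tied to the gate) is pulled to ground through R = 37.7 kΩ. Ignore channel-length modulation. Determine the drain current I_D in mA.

With gate tied to drain, V_SG = V_SD ≥ V_SG − |V_th|, so the device is in saturation.
k_p = μ_pC_ox · (W/L) = 3.19 mA/V².
KCL at the drain: ½ k_p (V_SG − |V_th|)² = (V_DD − V_SG)/R.
Let x = V_SG − 0.9. Then 60.1 x² + x − 5.97 = 0, giving x = 0.307 V (positive root), so V_SG = 1.21 V.
I_D = (V_DD − V_SG)/R = (6.87 − 1.21) / 37.7 = 0.15 mA.

I_D = 0.150 mA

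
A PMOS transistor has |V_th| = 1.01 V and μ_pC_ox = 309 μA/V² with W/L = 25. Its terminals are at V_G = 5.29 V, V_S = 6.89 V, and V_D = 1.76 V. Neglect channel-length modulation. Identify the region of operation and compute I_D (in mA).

Saturation; I_D = 1.34 mA

V_SG = V_S − V_G = 6.89 − 5.29 = 1.6 V; V_SD = V_S − V_D = 6.89 − 1.76 = 5.13 V.
k_p = μ_pC_ox · (W/L) = 7.725 mA/V².
V_ov = V_SG − |V_th| = 1.6 − 1.01 = 0.59 V.
Since V_SD = 5.13 V ≥ V_ov = 0.59 V, the device is in saturation.
I_D = ½ k_p V_ov² = 0.5 × 7.725 × 0.59² = 1.34 mA.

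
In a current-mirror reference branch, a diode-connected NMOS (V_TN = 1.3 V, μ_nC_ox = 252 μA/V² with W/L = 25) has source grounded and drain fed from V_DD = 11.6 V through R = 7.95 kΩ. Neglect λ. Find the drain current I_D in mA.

I_D = 1.22 mA

With gate tied to drain, V_GS = V_DS ≥ V_GS − V_TN, so the device is in saturation.
k_n = μ_nC_ox · (W/L) = 6.3 mA/V².
KCL at the drain: ½ k_n (V_GS − V_TN)² = (V_DD − V_GS)/R.
Let x = V_GS − 1.3. Then 25 x² + x − 10.3 = 0, giving x = 0.622 V (positive root), so V_GS = 1.92 V.
I_D = (V_DD − V_GS)/R = (11.6 − 1.92) / 7.95 = 1.22 mA.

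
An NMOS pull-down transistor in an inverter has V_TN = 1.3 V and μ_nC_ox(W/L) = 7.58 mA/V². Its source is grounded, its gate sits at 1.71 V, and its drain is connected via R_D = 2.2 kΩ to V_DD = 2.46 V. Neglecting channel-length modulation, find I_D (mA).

V_GS = V_G = 1.71 V, so V_ov = 1.71 − 1.3 = 0.41 V.
Assume saturation: I_D = ½ k_n V_ov² = 0.5 × 7.58 × 0.41² = 0.637 mA, giving V_DS = V_DD − I_D R_D = 2.46 − 0.637 × 2.2 = 1.06 V.
V_DS = 1.06 V ≥ V_ov = 0.41 V, confirming saturation.

I_D = 0.637 mA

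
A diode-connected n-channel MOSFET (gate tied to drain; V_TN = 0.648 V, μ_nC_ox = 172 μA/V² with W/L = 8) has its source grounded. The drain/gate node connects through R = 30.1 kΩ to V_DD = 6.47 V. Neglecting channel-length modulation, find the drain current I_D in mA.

With gate tied to drain, V_GS = V_DS ≥ V_GS − V_TN, so the device is in saturation.
k_n = μ_nC_ox · (W/L) = 1.376 mA/V².
KCL at the drain: ½ k_n (V_GS − V_TN)² = (V_DD − V_GS)/R.
Let x = V_GS − 0.648. Then 20.7 x² + x − 5.822 = 0, giving x = 0.507 V (positive root), so V_GS = 1.15 V.
I_D = (V_DD − V_GS)/R = (6.47 − 1.15) / 30.1 = 0.177 mA.

I_D = 0.177 mA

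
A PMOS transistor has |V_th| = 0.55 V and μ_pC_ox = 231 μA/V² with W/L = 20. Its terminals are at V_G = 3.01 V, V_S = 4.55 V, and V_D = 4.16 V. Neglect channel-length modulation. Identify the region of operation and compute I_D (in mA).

Triode; I_D = 1.43 mA

V_SG = V_S − V_G = 4.55 − 3.01 = 1.54 V; V_SD = V_S − V_D = 4.55 − 4.16 = 0.39 V.
k_p = μ_pC_ox · (W/L) = 4.62 mA/V².
V_ov = V_SG − |V_th| = 1.54 − 0.55 = 0.99 V.
Since V_SD = 0.39 V < V_ov = 0.99 V, the device is in the triode region.
I_D = k_p [V_ov · V_SD − ½ V_SD²] = 4.62 × [0.99 × 0.39 − 0.5 × 0.39²] = 1.43 mA.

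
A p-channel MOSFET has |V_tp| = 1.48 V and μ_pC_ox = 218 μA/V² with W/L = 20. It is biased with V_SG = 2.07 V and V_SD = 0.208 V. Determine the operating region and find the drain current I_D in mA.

k_p = μ_pC_ox · (W/L) = 4.36 mA/V².
V_ov = V_SG − |V_tp| = 2.07 − 1.48 = 0.59 V.
Since V_SD = 0.208 V < V_ov = 0.59 V, the device is in the triode region.
I_D = k_p [V_ov · V_SD − ½ V_SD²] = 4.36 × [0.59 × 0.208 − 0.5 × 0.208²] = 0.441 mA.

Triode; I_D = 0.441 mA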